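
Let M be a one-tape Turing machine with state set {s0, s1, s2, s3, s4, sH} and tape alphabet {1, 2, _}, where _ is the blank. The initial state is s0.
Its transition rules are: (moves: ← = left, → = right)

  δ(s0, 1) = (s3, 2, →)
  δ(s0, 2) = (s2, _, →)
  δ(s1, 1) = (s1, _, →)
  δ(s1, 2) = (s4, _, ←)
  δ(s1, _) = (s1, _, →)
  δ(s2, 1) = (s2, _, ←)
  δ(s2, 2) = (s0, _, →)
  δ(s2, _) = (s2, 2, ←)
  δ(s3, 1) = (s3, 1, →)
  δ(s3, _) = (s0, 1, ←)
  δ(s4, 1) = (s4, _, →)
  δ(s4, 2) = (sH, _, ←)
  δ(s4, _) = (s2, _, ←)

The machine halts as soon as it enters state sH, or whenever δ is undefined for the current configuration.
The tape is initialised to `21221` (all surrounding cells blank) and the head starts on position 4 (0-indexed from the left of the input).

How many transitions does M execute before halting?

s0 | 2122[1]__   read 1 → write 2, move →, go to s3
s3 | 21222[_]_   read _ → write 1, move ←, go to s0
s0 | 2122[2]1_   read 2 → write _, move →, go to s2
s2 | 2122_[1]_   read 1 → write _, move ←, go to s2
s2 | 2122[_]__   read _ → write 2, move ←, go to s2
s2 | 212[2]2__   read 2 → write _, move →, go to s0
s0 | 212_[2]__   read 2 → write _, move →, go to s2
s2 | 212__[_]_   read _ → write 2, move ←, go to s2
s2 | 212_[_]2_   read _ → write 2, move ←, go to s2
s2 | 212[_]22_   read _ → write 2, move ←, go to s2
s2 | 21[2]222_   read 2 → write _, move →, go to s0
s0 | 21_[2]22_   read 2 → write _, move →, go to s2
s2 | 21__[2]2_   read 2 → write _, move →, go to s0
s0 | 21___[2]_   read 2 → write _, move →, go to s2
s2 | 21____[_]   read _ → write 2, move ←, go to s2
s2 | 21___[_]2   read _ → write 2, move ←, go to s2
s2 | 21__[_]22   read _ → write 2, move ←, go to s2
s2 | 21_[_]222   read _ → write 2, move ←, go to s2
s2 | 21[_]2222   read _ → write 2, move ←, go to s2
s2 | 2[1]22222   read 1 → write _, move ←, go to s2
s2 | [2]_22222   read 2 → write _, move →, go to s0
s0 | _[_]22222
M halts after 21 transitions.

21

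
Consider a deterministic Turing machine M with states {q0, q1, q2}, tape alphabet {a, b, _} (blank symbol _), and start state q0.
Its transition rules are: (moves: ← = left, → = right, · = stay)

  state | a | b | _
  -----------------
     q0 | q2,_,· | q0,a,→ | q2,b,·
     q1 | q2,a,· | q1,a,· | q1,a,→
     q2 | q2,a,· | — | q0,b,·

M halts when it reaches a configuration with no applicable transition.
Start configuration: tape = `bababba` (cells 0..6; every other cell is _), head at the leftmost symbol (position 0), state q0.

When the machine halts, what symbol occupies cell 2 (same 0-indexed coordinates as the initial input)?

q0 | [b]ababba_   read b → write a, move →, go to q0
q0 | a[a]babba_   read a → write _, move ·, go to q2
q2 | a[_]babba_   read _ → write b, move ·, go to q0
q0 | a[b]babba_   read b → write a, move →, go to q0
q0 | aa[b]abba_   read b → write a, move →, go to q0
q0 | aaa[a]bba_   read a → write _, move ·, go to q2
q2 | aaa[_]bba_   read _ → write b, move ·, go to q0
q0 | aaa[b]bba_   read b → write a, move →, go to q0
q0 | aaaa[b]ba_   read b → write a, move →, go to q0
q0 | aaaaa[b]a_   read b → write a, move →, go to q0
q0 | aaaaaa[a]_   read a → write _, move ·, go to q2
q2 | aaaaaa[_]_   read _ → write b, move ·, go to q0
q0 | aaaaaa[b]_   read b → write a, move →, go to q0
q0 | aaaaaaa[_]   read _ → write b, move ·, go to q2
q2 | aaaaaaa[b]
Cell 2 holds a when M halts.

a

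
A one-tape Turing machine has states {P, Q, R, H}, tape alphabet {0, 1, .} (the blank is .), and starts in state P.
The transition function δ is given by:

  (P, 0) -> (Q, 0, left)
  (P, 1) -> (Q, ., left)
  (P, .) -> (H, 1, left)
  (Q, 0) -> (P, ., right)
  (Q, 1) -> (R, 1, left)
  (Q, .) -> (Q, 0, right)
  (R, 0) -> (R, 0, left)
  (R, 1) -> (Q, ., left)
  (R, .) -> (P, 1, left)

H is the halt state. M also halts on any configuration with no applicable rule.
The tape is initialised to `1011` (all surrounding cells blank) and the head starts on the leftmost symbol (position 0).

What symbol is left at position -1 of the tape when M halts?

P | ....[1]011   read 1 → write ., move left, go to Q
Q | ...[.].011   read . → write 0, move right, go to Q
Q | ...0[.]011   read . → write 0, move right, go to Q
Q | ...00[0]11   read 0 → write ., move right, go to P
P | ...00.[1]1   read 1 → write ., move left, go to Q
Q | ...00[.].1   read . → write 0, move right, go to Q
Q | ...000[.]1   read . → write 0, move right, go to Q
Q | ...0000[1]   read 1 → write 1, move left, go to R
R | ...000[0]1   read 0 → write 0, move left, go to R
R | ...00[0]01   read 0 → write 0, move left, go to R
R | ...0[0]001   read 0 → write 0, move left, go to R
R | ...[0]0001   read 0 → write 0, move left, go to R
R | ..[.]00001   read . → write 1, move left, go to P
P | .[.]100001   read . → write 1, move left, go to H
H | [.]1100001
Cell -1 holds 0 when M halts.

0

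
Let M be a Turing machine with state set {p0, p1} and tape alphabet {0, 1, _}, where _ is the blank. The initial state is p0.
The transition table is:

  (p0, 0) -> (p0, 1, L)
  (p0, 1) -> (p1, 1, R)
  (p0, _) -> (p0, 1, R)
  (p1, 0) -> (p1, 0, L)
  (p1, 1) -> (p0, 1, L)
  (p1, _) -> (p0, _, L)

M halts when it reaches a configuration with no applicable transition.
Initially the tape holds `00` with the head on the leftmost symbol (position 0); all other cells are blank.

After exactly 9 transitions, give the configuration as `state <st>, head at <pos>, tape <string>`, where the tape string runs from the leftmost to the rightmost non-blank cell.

state=p0 head=0 tape=_[0]0   (p0,0)→(p0,1,L)
state=p0 head=-1 tape=[_]10   (p0,_)→(p0,1,R)
state=p0 head=0 tape=1[1]0   (p0,1)→(p1,1,R)
state=p1 head=1 tape=11[0]   (p1,0)→(p1,0,L)
state=p1 head=0 tape=1[1]0   (p1,1)→(p0,1,L)
state=p0 head=-1 tape=[1]10   (p0,1)→(p1,1,R)
state=p1 head=0 tape=1[1]0   (p1,1)→(p0,1,L)
state=p0 head=-1 tape=[1]10   (p0,1)→(p1,1,R)
state=p1 head=0 tape=1[1]0   (p1,1)→(p0,1,L)
state=p0 head=-1 tape=[1]10
After 9 steps: state p0, head at -1, tape 110.

state p0, head at -1, tape 110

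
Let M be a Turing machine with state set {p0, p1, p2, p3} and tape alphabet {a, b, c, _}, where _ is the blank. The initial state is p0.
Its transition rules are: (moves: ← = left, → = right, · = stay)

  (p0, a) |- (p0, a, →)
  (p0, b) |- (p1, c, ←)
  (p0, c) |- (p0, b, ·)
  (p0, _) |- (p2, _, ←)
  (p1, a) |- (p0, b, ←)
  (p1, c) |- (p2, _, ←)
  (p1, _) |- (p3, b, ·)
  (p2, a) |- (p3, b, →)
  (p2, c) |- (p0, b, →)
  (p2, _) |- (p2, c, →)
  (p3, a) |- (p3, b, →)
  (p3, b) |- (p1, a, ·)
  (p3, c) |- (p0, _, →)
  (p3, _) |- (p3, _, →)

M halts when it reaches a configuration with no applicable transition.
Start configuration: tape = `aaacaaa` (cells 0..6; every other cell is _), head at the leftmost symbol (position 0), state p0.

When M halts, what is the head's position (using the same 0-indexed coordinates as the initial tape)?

0

p0 | __[a]aacaaa   read a → write a, move →, go to p0
p0 | __a[a]acaaa   read a → write a, move →, go to p0
p0 | __aa[a]caaa   read a → write a, move →, go to p0
p0 | __aaa[c]aaa   read c → write b, move ·, go to p0
p0 | __aaa[b]aaa   read b → write c, move ←, go to p1
p1 | __aa[a]caaa   read a → write b, move ←, go to p0
p0 | __a[a]bcaaa   read a → write a, move →, go to p0
p0 | __aa[b]caaa   read b → write c, move ←, go to p1
p1 | __a[a]ccaaa   read a → write b, move ←, go to p0
p0 | __[a]bccaaa   read a → write a, move →, go to p0
p0 | __a[b]ccaaa   read b → write c, move ←, go to p1
p1 | __[a]cccaaa   read a → write b, move ←, go to p0
p0 | _[_]bcccaaa   read _ → write _, move ←, go to p2
p2 | [_]_bcccaaa   read _ → write c, move →, go to p2
p2 | c[_]bcccaaa   read _ → write c, move →, go to p2
p2 | cc[b]cccaaa
At halt the head is at cell 0.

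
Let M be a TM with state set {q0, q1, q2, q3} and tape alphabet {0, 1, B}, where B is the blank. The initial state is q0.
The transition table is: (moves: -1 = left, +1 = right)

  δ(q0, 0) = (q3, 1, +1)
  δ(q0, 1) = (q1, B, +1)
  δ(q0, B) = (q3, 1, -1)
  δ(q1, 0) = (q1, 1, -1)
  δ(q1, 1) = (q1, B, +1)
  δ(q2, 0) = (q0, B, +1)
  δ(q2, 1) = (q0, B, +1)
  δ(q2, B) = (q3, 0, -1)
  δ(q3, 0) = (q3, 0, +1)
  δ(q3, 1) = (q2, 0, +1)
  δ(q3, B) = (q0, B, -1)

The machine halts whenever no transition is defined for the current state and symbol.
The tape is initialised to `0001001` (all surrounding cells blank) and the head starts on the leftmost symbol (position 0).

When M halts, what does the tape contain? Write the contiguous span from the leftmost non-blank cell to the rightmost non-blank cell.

q0 | [0]001001BB   read 0 → write 1, move +1, go to q3
q3 | 1[0]01001BB   read 0 → write 0, move +1, go to q3
q3 | 10[0]1001BB   read 0 → write 0, move +1, go to q3
q3 | 100[1]001BB   read 1 → write 0, move +1, go to q2
q2 | 1000[0]01BB   read 0 → write B, move +1, go to q0
q0 | 1000B[0]1BB   read 0 → write 1, move +1, go to q3
q3 | 1000B1[1]BB   read 1 → write 0, move +1, go to q2
q2 | 1000B10[B]B   read B → write 0, move -1, go to q3
q3 | 1000B1[0]0B   read 0 → write 0, move +1, go to q3
q3 | 1000B10[0]B   read 0 → write 0, move +1, go to q3
q3 | 1000B100[B]   read B → write B, move -1, go to q0
q0 | 1000B10[0]B   read 0 → write 1, move +1, go to q3
q3 | 1000B101[B]   read B → write B, move -1, go to q0
q0 | 1000B10[1]B   read 1 → write B, move +1, go to q1
q1 | 1000B10B[B]
The non-blank tape span at halt is 1000B10.

1000B10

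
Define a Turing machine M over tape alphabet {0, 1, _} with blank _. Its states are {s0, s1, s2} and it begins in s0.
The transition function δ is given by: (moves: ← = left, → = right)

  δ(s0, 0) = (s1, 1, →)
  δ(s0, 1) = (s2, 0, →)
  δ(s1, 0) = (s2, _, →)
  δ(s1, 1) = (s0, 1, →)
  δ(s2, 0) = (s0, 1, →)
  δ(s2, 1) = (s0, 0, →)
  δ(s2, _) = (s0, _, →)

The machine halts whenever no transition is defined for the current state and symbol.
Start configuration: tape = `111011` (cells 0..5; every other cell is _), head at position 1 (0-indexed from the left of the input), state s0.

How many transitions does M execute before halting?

s0 | 1[1]1011__   read 1 → write 0, move →, go to s2
s2 | 10[1]011__   read 1 → write 0, move →, go to s0
s0 | 100[0]11__   read 0 → write 1, move →, go to s1
s1 | 1001[1]1__   read 1 → write 1, move →, go to s0
s0 | 10011[1]__   read 1 → write 0, move →, go to s2
s2 | 100110[_]_   read _ → write _, move →, go to s0
s0 | 100110_[_]
M halts after 6 transitions.

6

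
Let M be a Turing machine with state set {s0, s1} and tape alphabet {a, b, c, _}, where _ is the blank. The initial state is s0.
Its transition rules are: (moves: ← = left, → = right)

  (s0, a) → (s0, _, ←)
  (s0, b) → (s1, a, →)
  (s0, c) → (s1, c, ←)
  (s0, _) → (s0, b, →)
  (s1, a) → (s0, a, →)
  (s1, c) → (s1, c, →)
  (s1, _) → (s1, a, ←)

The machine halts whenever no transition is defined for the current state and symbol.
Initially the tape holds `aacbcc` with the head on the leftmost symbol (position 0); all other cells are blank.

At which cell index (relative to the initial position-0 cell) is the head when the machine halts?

1

s0 | __[a]acbcc   read a → write _, move ←, go to s0
s0 | _[_]_acbcc   read _ → write b, move →, go to s0
s0 | _b[_]acbcc   read _ → write b, move →, go to s0
s0 | _bb[a]cbcc   read a → write _, move ←, go to s0
s0 | _b[b]_cbcc   read b → write a, move →, go to s1
s1 | _ba[_]cbcc   read _ → write a, move ←, go to s1
s1 | _b[a]acbcc   read a → write a, move →, go to s0
s0 | _ba[a]cbcc   read a → write _, move ←, go to s0
s0 | _b[a]_cbcc   read a → write _, move ←, go to s0
s0 | _[b]__cbcc   read b → write a, move →, go to s1
s1 | _a[_]_cbcc   read _ → write a, move ←, go to s1
s1 | _[a]a_cbcc   read a → write a, move →, go to s0
s0 | _a[a]_cbcc   read a → write _, move ←, go to s0
s0 | _[a]__cbcc   read a → write _, move ←, go to s0
s0 | [_]___cbcc   read _ → write b, move →, go to s0
s0 | b[_]__cbcc   read _ → write b, move →, go to s0
s0 | bb[_]_cbcc   read _ → write b, move →, go to s0
s0 | bbb[_]cbcc   read _ → write b, move →, go to s0
s0 | bbbb[c]bcc   read c → write c, move ←, go to s1
s1 | bbb[b]cbcc
At halt the head is at cell 1.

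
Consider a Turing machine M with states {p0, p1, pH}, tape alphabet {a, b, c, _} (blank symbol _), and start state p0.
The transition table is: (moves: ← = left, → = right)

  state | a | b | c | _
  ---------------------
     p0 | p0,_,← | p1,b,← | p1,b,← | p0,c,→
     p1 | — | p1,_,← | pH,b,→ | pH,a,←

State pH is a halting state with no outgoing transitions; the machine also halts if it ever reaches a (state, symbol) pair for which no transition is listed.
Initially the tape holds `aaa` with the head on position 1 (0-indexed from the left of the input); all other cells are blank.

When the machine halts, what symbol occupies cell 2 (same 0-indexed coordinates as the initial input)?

_

p0 | _a[a]a   read a → write _, move ←, go to p0
p0 | _[a]_a   read a → write _, move ←, go to p0
p0 | [_]__a   read _ → write c, move →, go to p0
p0 | c[_]_a   read _ → write c, move →, go to p0
p0 | cc[_]a   read _ → write c, move →, go to p0
p0 | ccc[a]   read a → write _, move ←, go to p0
p0 | cc[c]_   read c → write b, move ←, go to p1
p1 | c[c]b_   read c → write b, move →, go to pH
pH | cb[b]_
Cell 2 holds _ when M halts.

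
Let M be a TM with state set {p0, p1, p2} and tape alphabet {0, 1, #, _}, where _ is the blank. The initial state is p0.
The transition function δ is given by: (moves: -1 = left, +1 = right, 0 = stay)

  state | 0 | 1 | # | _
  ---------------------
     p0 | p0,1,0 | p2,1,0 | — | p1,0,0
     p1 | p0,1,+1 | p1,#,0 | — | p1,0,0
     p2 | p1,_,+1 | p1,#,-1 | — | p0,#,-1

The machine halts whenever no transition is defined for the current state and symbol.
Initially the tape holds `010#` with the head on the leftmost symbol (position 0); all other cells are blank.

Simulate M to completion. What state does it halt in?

state=p0 head=0 tape=_[0]10#   (p0,0)→(p0,1,0)
state=p0 head=0 tape=_[1]10#   (p0,1)→(p2,1,0)
state=p2 head=0 tape=_[1]10#   (p2,1)→(p1,#,-1)
state=p1 head=-1 tape=[_]#10#   (p1,_)→(p1,0,0)
state=p1 head=-1 tape=[0]#10#   (p1,0)→(p0,1,+1)
state=p0 head=0 tape=1[#]10#
No transition is defined for (p0, #); M halts in state p0.

p0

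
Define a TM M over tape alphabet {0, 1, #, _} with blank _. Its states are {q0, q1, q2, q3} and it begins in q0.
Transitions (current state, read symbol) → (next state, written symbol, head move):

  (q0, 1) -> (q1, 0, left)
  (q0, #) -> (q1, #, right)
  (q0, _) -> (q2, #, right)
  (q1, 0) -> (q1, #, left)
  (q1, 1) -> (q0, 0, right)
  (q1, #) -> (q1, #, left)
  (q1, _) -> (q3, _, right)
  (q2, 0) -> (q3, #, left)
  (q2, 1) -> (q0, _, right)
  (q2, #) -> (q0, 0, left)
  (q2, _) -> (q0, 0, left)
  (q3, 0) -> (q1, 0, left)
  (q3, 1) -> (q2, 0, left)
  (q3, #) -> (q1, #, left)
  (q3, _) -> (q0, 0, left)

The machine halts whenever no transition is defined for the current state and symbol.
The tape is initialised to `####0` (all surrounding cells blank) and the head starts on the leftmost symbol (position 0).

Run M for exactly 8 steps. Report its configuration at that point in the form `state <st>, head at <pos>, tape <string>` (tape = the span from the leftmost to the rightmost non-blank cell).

q0 | _[#]###0   read # → write #, move right, go to q1
q1 | _#[#]##0   read # → write #, move left, go to q1
q1 | _[#]###0   read # → write #, move left, go to q1
q1 | [_]####0   read _ → write _, move right, go to q3
q3 | _[#]###0   read # → write #, move left, go to q1
q1 | [_]####0   read _ → write _, move right, go to q3
q3 | _[#]###0   read # → write #, move left, go to q1
q1 | [_]####0   read _ → write _, move right, go to q3
q3 | _[#]###0
After 8 steps: state q3, head at 0, tape ####0.

state q3, head at 0, tape ####0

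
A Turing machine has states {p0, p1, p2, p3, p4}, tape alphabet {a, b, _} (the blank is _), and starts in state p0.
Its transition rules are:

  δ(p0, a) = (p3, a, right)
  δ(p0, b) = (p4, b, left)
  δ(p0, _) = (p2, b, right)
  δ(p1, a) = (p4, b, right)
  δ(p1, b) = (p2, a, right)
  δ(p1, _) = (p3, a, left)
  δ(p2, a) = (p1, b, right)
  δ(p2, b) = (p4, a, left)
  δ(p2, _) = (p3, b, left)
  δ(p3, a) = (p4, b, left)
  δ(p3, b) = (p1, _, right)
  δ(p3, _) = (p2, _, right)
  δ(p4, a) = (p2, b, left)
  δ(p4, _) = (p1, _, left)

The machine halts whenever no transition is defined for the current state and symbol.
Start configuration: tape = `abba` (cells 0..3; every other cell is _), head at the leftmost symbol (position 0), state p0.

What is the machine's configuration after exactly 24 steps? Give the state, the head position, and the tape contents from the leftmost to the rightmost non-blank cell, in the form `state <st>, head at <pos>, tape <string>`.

state p1, head at -2, tape bbbbbb

p0 | __[a]bba__   read a → write a, move right, go to p3
p3 | __a[b]ba__   read b → write _, move right, go to p1
p1 | __a_[b]a__   read b → write a, move right, go to p2
p2 | __a_a[a]__   read a → write b, move right, go to p1
p1 | __a_ab[_]_   read _ → write a, move left, go to p3
p3 | __a_a[b]a_   read b → write _, move right, go to p1
p1 | __a_a_[a]_   read a → write b, move right, go to p4
p4 | __a_a_b[_]   read _ → write _, move left, go to p1
p1 | __a_a_[b]_   read b → write a, move right, go to p2
p2 | __a_a_a[_]   read _ → write b, move left, go to p3
p3 | __a_a_[a]b   read a → write b, move left, go to p4
p4 | __a_a[_]bb   read _ → write _, move left, go to p1
p1 | __a_[a]_bb   read a → write b, move right, go to p4
p4 | __a_b[_]bb   read _ → write _, move left, go to p1
p1 | __a_[b]_bb   read b → write a, move right, go to p2
p2 | __a_a[_]bb   read _ → write b, move left, go to p3
p3 | __a_[a]bbb   read a → write b, move left, go to p4
p4 | __a[_]bbbb   read _ → write _, move left, go to p1
p1 | __[a]_bbbb   read a → write b, move right, go to p4
p4 | __b[_]bbbb   read _ → write _, move left, go to p1
p1 | __[b]_bbbb   read b → write a, move right, go to p2
p2 | __a[_]bbbb   read _ → write b, move left, go to p3
p3 | __[a]bbbbb   read a → write b, move left, go to p4
p4 | _[_]bbbbbb   read _ → write _, move left, go to p1
p1 | [_]_bbbbbb
After 24 steps: state p1, head at -2, tape bbbbbb.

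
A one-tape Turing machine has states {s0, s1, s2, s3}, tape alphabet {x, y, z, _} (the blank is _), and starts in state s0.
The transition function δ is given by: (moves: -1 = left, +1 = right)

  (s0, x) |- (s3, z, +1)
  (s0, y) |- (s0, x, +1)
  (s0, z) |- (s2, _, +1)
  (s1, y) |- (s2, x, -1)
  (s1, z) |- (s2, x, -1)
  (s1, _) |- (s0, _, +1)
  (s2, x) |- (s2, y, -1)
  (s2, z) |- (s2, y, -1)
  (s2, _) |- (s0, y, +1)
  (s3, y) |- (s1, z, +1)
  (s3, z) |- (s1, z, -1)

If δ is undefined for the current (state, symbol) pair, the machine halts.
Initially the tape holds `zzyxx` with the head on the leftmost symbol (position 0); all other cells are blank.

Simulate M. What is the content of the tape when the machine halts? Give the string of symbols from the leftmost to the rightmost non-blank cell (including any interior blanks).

state=s0 head=0 tape=[z]zyxx   (s0,z)→(s2,_,+1)
state=s2 head=1 tape=_[z]yxx   (s2,z)→(s2,y,-1)
state=s2 head=0 tape=[_]yyxx   (s2,_)→(s0,y,+1)
state=s0 head=1 tape=y[y]yxx   (s0,y)→(s0,x,+1)
state=s0 head=2 tape=yx[y]xx   (s0,y)→(s0,x,+1)
state=s0 head=3 tape=yxx[x]x   (s0,x)→(s3,z,+1)
state=s3 head=4 tape=yxxz[x]
The non-blank tape span at halt is yxxzx.

yxxzx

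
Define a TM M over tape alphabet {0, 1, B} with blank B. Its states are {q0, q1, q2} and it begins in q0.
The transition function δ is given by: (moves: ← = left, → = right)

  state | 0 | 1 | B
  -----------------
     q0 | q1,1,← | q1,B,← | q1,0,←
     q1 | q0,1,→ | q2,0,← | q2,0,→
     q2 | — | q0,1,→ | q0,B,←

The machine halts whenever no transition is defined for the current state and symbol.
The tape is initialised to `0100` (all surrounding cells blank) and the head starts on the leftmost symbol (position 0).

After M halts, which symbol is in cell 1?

q0 | B[0]100   read 0 → write 1, move ←, go to q1
q1 | [B]1100   read B → write 0, move →, go to q2
q2 | 0[1]100   read 1 → write 1, move →, go to q0
q0 | 01[1]00   read 1 → write B, move ←, go to q1
q1 | 0[1]B00   read 1 → write 0, move ←, go to q2
q2 | [0]0B00
Cell 1 holds B when M halts.

B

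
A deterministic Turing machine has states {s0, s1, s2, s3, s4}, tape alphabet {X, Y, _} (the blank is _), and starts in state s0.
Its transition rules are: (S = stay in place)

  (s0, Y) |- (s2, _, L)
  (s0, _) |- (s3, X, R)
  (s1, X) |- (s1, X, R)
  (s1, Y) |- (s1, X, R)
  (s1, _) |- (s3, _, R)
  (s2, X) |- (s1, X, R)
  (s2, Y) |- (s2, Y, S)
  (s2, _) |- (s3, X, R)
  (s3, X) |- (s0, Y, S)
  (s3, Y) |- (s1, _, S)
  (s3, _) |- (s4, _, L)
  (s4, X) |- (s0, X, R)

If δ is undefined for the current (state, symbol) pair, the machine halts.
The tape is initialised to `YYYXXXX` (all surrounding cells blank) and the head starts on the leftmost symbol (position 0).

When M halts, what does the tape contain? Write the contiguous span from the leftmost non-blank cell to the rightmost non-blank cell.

s0 | _[Y]YYXXXX_   read Y → write _, move L, go to s2
s2 | [_]_YYXXXX_   read _ → write X, move R, go to s3
s3 | X[_]YYXXXX_   read _ → write _, move L, go to s4
s4 | [X]_YYXXXX_   read X → write X, move R, go to s0
s0 | X[_]YYXXXX_   read _ → write X, move R, go to s3
s3 | XX[Y]YXXXX_   read Y → write _, move S, go to s1
s1 | XX[_]YXXXX_   read _ → write _, move R, go to s3
s3 | XX_[Y]XXXX_   read Y → write _, move S, go to s1
s1 | XX_[_]XXXX_   read _ → write _, move R, go to s3
s3 | XX__[X]XXX_   read X → write Y, move S, go to s0
s0 | XX__[Y]XXX_   read Y → write _, move L, go to s2
s2 | XX_[_]_XXX_   read _ → write X, move R, go to s3
s3 | XX_X[_]XXX_   read _ → write _, move L, go to s4
s4 | XX_[X]_XXX_   read X → write X, move R, go to s0
s0 | XX_X[_]XXX_   read _ → write X, move R, go to s3
s3 | XX_XX[X]XX_   read X → write Y, move S, go to s0
s0 | XX_XX[Y]XX_   read Y → write _, move L, go to s2
s2 | XX_X[X]_XX_   read X → write X, move R, go to s1
s1 | XX_XX[_]XX_   read _ → write _, move R, go to s3
s3 | XX_XX_[X]X_   read X → write Y, move S, go to s0
s0 | XX_XX_[Y]X_   read Y → write _, move L, go to s2
s2 | XX_XX[_]_X_   read _ → write X, move R, go to s3
s3 | XX_XXX[_]X_   read _ → write _, move L, go to s4
s4 | XX_XX[X]_X_   read X → write X, move R, go to s0
s0 | XX_XXX[_]X_   read _ → write X, move R, go to s3
s3 | XX_XXXX[X]_   read X → write Y, move S, go to s0
s0 | XX_XXXX[Y]_   read Y → write _, move L, go to s2
s2 | XX_XXX[X]__   read X → write X, move R, go to s1
s1 | XX_XXXX[_]_   read _ → write _, move R, go to s3
s3 | XX_XXXX_[_]   read _ → write _, move L, go to s4
s4 | XX_XXXX[_]_
The non-blank tape span at halt is XX_XXXX.

XX_XXXX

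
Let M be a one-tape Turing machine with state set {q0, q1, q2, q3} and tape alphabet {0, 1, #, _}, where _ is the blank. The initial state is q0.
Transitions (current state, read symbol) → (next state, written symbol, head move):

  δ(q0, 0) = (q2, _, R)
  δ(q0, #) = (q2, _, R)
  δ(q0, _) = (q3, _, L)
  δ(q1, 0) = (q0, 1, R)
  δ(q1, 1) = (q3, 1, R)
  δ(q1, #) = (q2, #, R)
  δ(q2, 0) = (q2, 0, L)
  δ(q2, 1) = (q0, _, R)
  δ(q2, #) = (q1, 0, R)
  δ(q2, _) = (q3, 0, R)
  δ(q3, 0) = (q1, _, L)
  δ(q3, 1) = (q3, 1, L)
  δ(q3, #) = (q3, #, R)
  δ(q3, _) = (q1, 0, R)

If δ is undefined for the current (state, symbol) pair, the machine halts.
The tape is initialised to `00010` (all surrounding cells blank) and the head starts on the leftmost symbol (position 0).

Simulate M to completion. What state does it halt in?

state=q0 head=0 tape=_[0]0010   (q0,0)→(q2,_,R)
state=q2 head=1 tape=__[0]010   (q2,0)→(q2,0,L)
state=q2 head=0 tape=_[_]0010   (q2,_)→(q3,0,R)
state=q3 head=1 tape=_0[0]010   (q3,0)→(q1,_,L)
state=q1 head=0 tape=_[0]_010   (q1,0)→(q0,1,R)
state=q0 head=1 tape=_1[_]010   (q0,_)→(q3,_,L)
state=q3 head=0 tape=_[1]_010   (q3,1)→(q3,1,L)
state=q3 head=-1 tape=[_]1_010   (q3,_)→(q1,0,R)
state=q1 head=0 tape=0[1]_010   (q1,1)→(q3,1,R)
state=q3 head=1 tape=01[_]010   (q3,_)→(q1,0,R)
state=q1 head=2 tape=010[0]10   (q1,0)→(q0,1,R)
state=q0 head=3 tape=0101[1]0
No transition is defined for (q0, 1); M halts in state q0.

q0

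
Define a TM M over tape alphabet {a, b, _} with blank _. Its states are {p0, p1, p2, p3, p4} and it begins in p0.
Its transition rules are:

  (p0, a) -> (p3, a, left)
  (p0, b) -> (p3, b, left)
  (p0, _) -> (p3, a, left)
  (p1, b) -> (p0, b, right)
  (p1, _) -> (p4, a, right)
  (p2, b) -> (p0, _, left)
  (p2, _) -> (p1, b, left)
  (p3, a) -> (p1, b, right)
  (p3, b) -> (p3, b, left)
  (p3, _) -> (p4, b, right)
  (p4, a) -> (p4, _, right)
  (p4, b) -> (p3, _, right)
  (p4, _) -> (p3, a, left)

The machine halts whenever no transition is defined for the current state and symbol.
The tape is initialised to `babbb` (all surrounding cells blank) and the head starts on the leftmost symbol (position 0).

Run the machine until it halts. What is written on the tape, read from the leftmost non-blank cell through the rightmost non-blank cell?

state=p0 head=0 tape=_[b]abbb____   (p0,b)→(p3,b,left)
state=p3 head=-1 tape=[_]babbb____   (p3,_)→(p4,b,right)
state=p4 head=0 tape=b[b]abbb____   (p4,b)→(p3,_,right)
state=p3 head=1 tape=b_[a]bbb____   (p3,a)→(p1,b,right)
state=p1 head=2 tape=b_b[b]bb____   (p1,b)→(p0,b,right)
state=p0 head=3 tape=b_bb[b]b____   (p0,b)→(p3,b,left)
state=p3 head=2 tape=b_b[b]bb____   (p3,b)→(p3,b,left)
state=p3 head=1 tape=b_[b]bbb____   (p3,b)→(p3,b,left)
state=p3 head=0 tape=b[_]bbbb____   (p3,_)→(p4,b,right)
state=p4 head=1 tape=bb[b]bbb____   (p4,b)→(p3,_,right)
state=p3 head=2 tape=bb_[b]bb____   (p3,b)→(p3,b,left)
state=p3 head=1 tape=bb[_]bbb____   (p3,_)→(p4,b,right)
state=p4 head=2 tape=bbb[b]bb____   (p4,b)→(p3,_,right)
state=p3 head=3 tape=bbb_[b]b____   (p3,b)→(p3,b,left)
state=p3 head=2 tape=bbb[_]bb____   (p3,_)→(p4,b,right)
state=p4 head=3 tape=bbbb[b]b____   (p4,b)→(p3,_,right)
state=p3 head=4 tape=bbbb_[b]____   (p3,b)→(p3,b,left)
state=p3 head=3 tape=bbbb[_]b____   (p3,_)→(p4,b,right)
state=p4 head=4 tape=bbbbb[b]____   (p4,b)→(p3,_,right)
state=p3 head=5 tape=bbbbb_[_]___   (p3,_)→(p4,b,right)
state=p4 head=6 tape=bbbbb_b[_]__   (p4,_)→(p3,a,left)
state=p3 head=5 tape=bbbbb_[b]a__   (p3,b)→(p3,b,left)
state=p3 head=4 tape=bbbbb[_]ba__   (p3,_)→(p4,b,right)
state=p4 head=5 tape=bbbbbb[b]a__   (p4,b)→(p3,_,right)
state=p3 head=6 tape=bbbbbb_[a]__   (p3,a)→(p1,b,right)
state=p1 head=7 tape=bbbbbb_b[_]_   (p1,_)→(p4,a,right)
state=p4 head=8 tape=bbbbbb_ba[_]   (p4,_)→(p3,a,left)
state=p3 head=7 tape=bbbbbb_b[a]a   (p3,a)→(p1,b,right)
state=p1 head=8 tape=bbbbbb_bb[a]
The non-blank tape span at halt is bbbbbb_bba.

bbbbbb_bba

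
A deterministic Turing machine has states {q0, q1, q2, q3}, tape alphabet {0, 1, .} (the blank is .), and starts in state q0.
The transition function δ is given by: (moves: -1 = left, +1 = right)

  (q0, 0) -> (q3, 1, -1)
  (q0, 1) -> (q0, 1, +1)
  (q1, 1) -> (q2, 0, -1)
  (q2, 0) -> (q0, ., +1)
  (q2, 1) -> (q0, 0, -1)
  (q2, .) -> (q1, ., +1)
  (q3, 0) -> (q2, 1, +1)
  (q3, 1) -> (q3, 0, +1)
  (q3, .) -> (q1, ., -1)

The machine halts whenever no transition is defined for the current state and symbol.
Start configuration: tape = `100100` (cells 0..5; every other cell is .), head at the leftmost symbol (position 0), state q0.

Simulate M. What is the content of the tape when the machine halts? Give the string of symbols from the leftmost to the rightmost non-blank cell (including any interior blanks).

00001

q0 | [1]00100.   read 1 → write 1, move +1, go to q0
q0 | 1[0]0100.   read 0 → write 1, move -1, go to q3
q3 | [1]10100.   read 1 → write 0, move +1, go to q3
q3 | 0[1]0100.   read 1 → write 0, move +1, go to q3
q3 | 00[0]100.   read 0 → write 1, move +1, go to q2
q2 | 001[1]00.   read 1 → write 0, move -1, go to q0
q0 | 00[1]000.   read 1 → write 1, move +1, go to q0
q0 | 001[0]00.   read 0 → write 1, move -1, go to q3
q3 | 00[1]100.   read 1 → write 0, move +1, go to q3
q3 | 000[1]00.   read 1 → write 0, move +1, go to q3
q3 | 0000[0]0.   read 0 → write 1, move +1, go to q2
q2 | 00001[0].   read 0 → write ., move +1, go to q0
q0 | 00001.[.]
The non-blank tape span at halt is 00001.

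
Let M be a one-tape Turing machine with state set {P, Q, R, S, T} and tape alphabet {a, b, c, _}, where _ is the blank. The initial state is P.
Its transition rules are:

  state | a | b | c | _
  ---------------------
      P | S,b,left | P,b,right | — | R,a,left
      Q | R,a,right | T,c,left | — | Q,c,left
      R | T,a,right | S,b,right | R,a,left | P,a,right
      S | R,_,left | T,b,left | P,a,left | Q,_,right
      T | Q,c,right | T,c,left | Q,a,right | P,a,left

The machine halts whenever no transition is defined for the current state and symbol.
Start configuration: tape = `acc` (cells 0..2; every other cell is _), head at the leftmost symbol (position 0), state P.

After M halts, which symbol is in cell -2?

state=P head=0 tape=____[a]cc   (P,a)→(S,b,left)
state=S head=-1 tape=___[_]bcc   (S,_)→(Q,_,right)
state=Q head=0 tape=____[b]cc   (Q,b)→(T,c,left)
state=T head=-1 tape=___[_]ccc   (T,_)→(P,a,left)
state=P head=-2 tape=__[_]accc   (P,_)→(R,a,left)
state=R head=-3 tape=_[_]aaccc   (R,_)→(P,a,right)
state=P head=-2 tape=_a[a]accc   (P,a)→(S,b,left)
state=S head=-3 tape=_[a]baccc   (S,a)→(R,_,left)
state=R head=-4 tape=[_]_baccc   (R,_)→(P,a,right)
state=P head=-3 tape=a[_]baccc   (P,_)→(R,a,left)
state=R head=-4 tape=[a]abaccc   (R,a)→(T,a,right)
state=T head=-3 tape=a[a]baccc   (T,a)→(Q,c,right)
state=Q head=-2 tape=ac[b]accc   (Q,b)→(T,c,left)
state=T head=-3 tape=a[c]caccc   (T,c)→(Q,a,right)
state=Q head=-2 tape=aa[c]accc
Cell -2 holds c when M halts.

c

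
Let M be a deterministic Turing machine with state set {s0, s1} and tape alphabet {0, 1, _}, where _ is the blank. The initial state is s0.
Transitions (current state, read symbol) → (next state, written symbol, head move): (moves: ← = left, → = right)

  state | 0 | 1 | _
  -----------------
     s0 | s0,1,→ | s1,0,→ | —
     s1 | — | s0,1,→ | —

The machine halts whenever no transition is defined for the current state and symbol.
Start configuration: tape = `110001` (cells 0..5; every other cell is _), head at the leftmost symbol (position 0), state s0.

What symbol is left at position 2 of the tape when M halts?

1

state=s0 head=0 tape=[1]10001_   (s0,1)→(s1,0,→)
state=s1 head=1 tape=0[1]0001_   (s1,1)→(s0,1,→)
state=s0 head=2 tape=01[0]001_   (s0,0)→(s0,1,→)
state=s0 head=3 tape=011[0]01_   (s0,0)→(s0,1,→)
state=s0 head=4 tape=0111[0]1_   (s0,0)→(s0,1,→)
state=s0 head=5 tape=01111[1]_   (s0,1)→(s1,0,→)
state=s1 head=6 tape=011110[_]
Cell 2 holds 1 when M halts.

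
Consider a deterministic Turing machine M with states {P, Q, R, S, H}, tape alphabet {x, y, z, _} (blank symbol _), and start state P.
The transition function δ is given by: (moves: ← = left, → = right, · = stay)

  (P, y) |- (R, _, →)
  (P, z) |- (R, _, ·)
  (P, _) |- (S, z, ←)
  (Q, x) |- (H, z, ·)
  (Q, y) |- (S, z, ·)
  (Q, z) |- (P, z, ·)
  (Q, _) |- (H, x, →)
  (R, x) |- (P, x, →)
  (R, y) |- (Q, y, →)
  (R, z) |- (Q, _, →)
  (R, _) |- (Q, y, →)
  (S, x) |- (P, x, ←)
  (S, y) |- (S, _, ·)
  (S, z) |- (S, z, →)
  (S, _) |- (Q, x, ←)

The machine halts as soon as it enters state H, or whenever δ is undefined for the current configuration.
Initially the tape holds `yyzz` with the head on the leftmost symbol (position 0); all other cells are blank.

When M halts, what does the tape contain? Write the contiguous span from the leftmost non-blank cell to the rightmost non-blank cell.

yyyx

P | [y]yzz__   read y → write _, move →, go to R
R | _[y]zz__   read y → write y, move →, go to Q
Q | _y[z]z__   read z → write z, move ·, go to P
P | _y[z]z__   read z → write _, move ·, go to R
R | _y[_]z__   read _ → write y, move →, go to Q
Q | _yy[z]__   read z → write z, move ·, go to P
P | _yy[z]__   read z → write _, move ·, go to R
R | _yy[_]__   read _ → write y, move →, go to Q
Q | _yyy[_]_   read _ → write x, move →, go to H
H | _yyyx[_]
The non-blank tape span at halt is yyyx.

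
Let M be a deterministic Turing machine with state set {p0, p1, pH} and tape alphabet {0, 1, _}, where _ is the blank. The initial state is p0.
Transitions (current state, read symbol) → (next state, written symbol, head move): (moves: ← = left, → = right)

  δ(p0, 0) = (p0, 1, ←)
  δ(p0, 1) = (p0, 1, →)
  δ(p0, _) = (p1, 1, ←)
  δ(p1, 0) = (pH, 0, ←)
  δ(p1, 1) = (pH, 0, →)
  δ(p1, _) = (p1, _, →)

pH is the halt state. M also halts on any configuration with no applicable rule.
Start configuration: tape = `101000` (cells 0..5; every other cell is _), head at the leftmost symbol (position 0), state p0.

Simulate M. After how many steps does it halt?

16

p0 | [1]01000_   read 1 → write 1, move →, go to p0
p0 | 1[0]1000_   read 0 → write 1, move ←, go to p0
p0 | [1]11000_   read 1 → write 1, move →, go to p0
p0 | 1[1]1000_   read 1 → write 1, move →, go to p0
p0 | 11[1]000_   read 1 → write 1, move →, go to p0
p0 | 111[0]00_   read 0 → write 1, move ←, go to p0
p0 | 11[1]100_   read 1 → write 1, move →, go to p0
p0 | 111[1]00_   read 1 → write 1, move →, go to p0
p0 | 1111[0]0_   read 0 → write 1, move ←, go to p0
p0 | 111[1]10_   read 1 → write 1, move →, go to p0
p0 | 1111[1]0_   read 1 → write 1, move →, go to p0
p0 | 11111[0]_   read 0 → write 1, move ←, go to p0
p0 | 1111[1]1_   read 1 → write 1, move →, go to p0
p0 | 11111[1]_   read 1 → write 1, move →, go to p0
p0 | 111111[_]   read _ → write 1, move ←, go to p1
p1 | 11111[1]1   read 1 → write 0, move →, go to pH
pH | 111110[1]
M halts after 16 transitions.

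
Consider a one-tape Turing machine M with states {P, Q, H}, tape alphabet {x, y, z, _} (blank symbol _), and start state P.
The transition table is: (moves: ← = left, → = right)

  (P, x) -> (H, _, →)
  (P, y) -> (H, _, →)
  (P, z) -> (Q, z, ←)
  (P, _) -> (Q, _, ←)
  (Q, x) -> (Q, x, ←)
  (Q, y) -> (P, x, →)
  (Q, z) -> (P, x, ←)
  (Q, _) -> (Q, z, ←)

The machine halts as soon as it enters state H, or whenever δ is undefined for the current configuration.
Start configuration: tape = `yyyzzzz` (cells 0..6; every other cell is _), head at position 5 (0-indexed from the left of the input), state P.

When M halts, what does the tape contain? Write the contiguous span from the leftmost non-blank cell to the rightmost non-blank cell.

P | yyyzz[z]z   read z → write z, move ←, go to Q
Q | yyyz[z]zz   read z → write x, move ←, go to P
P | yyy[z]xzz   read z → write z, move ←, go to Q
Q | yy[y]zxzz   read y → write x, move →, go to P
P | yyx[z]xzz   read z → write z, move ←, go to Q
Q | yy[x]zxzz   read x → write x, move ←, go to Q
Q | y[y]xzxzz   read y → write x, move →, go to P
P | yx[x]zxzz   read x → write _, move →, go to H
H | yx_[z]xzz
The non-blank tape span at halt is yx_zxzz.

yx_zxzz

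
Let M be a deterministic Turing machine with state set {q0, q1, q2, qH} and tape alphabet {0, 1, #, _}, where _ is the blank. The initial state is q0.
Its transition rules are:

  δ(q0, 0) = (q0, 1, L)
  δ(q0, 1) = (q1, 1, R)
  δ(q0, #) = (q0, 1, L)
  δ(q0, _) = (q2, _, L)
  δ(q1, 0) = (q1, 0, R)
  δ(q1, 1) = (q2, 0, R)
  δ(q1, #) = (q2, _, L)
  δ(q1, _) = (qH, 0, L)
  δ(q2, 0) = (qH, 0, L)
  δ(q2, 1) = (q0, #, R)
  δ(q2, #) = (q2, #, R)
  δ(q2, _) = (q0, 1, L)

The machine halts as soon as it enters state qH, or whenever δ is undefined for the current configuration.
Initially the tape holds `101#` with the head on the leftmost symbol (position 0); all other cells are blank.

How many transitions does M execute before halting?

q0 | [1]01#____   read 1 → write 1, move R, go to q1
q1 | 1[0]1#____   read 0 → write 0, move R, go to q1
q1 | 10[1]#____   read 1 → write 0, move R, go to q2
q2 | 100[#]____   read # → write #, move R, go to q2
q2 | 100#[_]___   read _ → write 1, move L, go to q0
q0 | 100[#]1___   read # → write 1, move L, go to q0
q0 | 10[0]11___   read 0 → write 1, move L, go to q0
q0 | 1[0]111___   read 0 → write 1, move L, go to q0
q0 | [1]1111___   read 1 → write 1, move R, go to q1
q1 | 1[1]111___   read 1 → write 0, move R, go to q2
q2 | 10[1]11___   read 1 → write #, move R, go to q0
q0 | 10#[1]1___   read 1 → write 1, move R, go to q1
q1 | 10#1[1]___   read 1 → write 0, move R, go to q2
q2 | 10#10[_]__   read _ → write 1, move L, go to q0
q0 | 10#1[0]1__   read 0 → write 1, move L, go to q0
q0 | 10#[1]11__   read 1 → write 1, move R, go to q1
q1 | 10#1[1]1__   read 1 → write 0, move R, go to q2
q2 | 10#10[1]__   read 1 → write #, move R, go to q0
q0 | 10#10#[_]_   read _ → write _, move L, go to q2
q2 | 10#10[#]__   read # → write #, move R, go to q2
q2 | 10#10#[_]_   read _ → write 1, move L, go to q0
q0 | 10#10[#]1_   read # → write 1, move L, go to q0
q0 | 10#1[0]11_   read 0 → write 1, move L, go to q0
q0 | 10#[1]111_   read 1 → write 1, move R, go to q1
q1 | 10#1[1]11_   read 1 → write 0, move R, go to q2
q2 | 10#10[1]1_   read 1 → write #, move R, go to q0
q0 | 10#10#[1]_   read 1 → write 1, move R, go to q1
q1 | 10#10#1[_]   read _ → write 0, move L, go to qH
qH | 10#10#[1]0
M halts after 28 transitions.

28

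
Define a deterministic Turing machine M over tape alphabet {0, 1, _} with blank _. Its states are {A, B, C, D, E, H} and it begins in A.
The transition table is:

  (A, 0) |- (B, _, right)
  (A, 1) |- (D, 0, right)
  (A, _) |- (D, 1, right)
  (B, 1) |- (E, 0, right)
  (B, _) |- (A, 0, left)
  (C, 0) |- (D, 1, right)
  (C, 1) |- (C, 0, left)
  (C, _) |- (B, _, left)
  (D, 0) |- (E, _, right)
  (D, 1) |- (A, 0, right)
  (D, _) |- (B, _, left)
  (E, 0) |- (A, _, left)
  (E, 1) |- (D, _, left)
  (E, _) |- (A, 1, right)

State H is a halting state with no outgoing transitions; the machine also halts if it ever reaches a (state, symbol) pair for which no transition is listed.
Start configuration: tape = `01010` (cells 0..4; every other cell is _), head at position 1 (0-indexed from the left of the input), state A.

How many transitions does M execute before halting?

4

A | 0[1]010   read 1 → write 0, move right, go to D
D | 00[0]10   read 0 → write _, move right, go to E
E | 00_[1]0   read 1 → write _, move left, go to D
D | 00[_]_0   read _ → write _, move left, go to B
B | 0[0]__0
M halts after 4 transitions.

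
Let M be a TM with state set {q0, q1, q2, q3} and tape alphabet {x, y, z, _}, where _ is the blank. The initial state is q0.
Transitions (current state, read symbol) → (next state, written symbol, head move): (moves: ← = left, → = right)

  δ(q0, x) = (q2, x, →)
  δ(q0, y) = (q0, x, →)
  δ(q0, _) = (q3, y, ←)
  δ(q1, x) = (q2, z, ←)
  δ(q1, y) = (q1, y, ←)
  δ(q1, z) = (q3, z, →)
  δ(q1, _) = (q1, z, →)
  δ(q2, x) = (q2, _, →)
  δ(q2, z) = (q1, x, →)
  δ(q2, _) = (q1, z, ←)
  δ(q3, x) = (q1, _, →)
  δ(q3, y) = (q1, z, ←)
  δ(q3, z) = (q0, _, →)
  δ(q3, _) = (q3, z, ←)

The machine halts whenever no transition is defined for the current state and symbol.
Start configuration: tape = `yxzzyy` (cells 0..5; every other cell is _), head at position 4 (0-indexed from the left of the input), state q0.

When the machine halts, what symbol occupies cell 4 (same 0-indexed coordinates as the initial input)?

q0 | yxzz[y]y__   read y → write x, move →, go to q0
q0 | yxzzx[y]__   read y → write x, move →, go to q0
q0 | yxzzxx[_]_   read _ → write y, move ←, go to q3
q3 | yxzzx[x]y_   read x → write _, move →, go to q1
q1 | yxzzx_[y]_   read y → write y, move ←, go to q1
q1 | yxzzx[_]y_   read _ → write z, move →, go to q1
q1 | yxzzxz[y]_   read y → write y, move ←, go to q1
q1 | yxzzx[z]y_   read z → write z, move →, go to q3
q3 | yxzzxz[y]_   read y → write z, move ←, go to q1
q1 | yxzzx[z]z_   read z → write z, move →, go to q3
q3 | yxzzxz[z]_   read z → write _, move →, go to q0
q0 | yxzzxz_[_]   read _ → write y, move ←, go to q3
q3 | yxzzxz[_]y   read _ → write z, move ←, go to q3
q3 | yxzzx[z]zy   read z → write _, move →, go to q0
q0 | yxzzx_[z]y
Cell 4 holds x when M halts.

x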